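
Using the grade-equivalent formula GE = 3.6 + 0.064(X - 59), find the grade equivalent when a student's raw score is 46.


raw - median = 46 - 59 = -13
slope * diff = 0.064 * -13 = -0.832
GE = 3.6 + -0.832
GE = 2.768

2.768


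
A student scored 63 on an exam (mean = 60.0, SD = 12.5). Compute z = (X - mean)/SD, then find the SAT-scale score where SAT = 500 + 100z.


z = (X - mean) / SD = (63 - 60.0) / 12.5
z = 3.0 / 12.5
z = 0.24
SAT-scale = SAT = 500 + 100z
Carry z at full precision (z = 3.0 / 12.5) into the conversion:
SAT-scale = 500 + 100 * (3.0 / 12.5) = 500 + 300 / 12.5
SAT-scale = 500 + 24.0
SAT-scale = 524.0

524.0


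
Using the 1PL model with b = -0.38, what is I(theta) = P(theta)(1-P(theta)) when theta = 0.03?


P = 1/(1+exp(-(0.03--0.38))) = 0.6011
I = P*(1-P) = 0.6011 * 0.3989
I = 0.2398

0.2398


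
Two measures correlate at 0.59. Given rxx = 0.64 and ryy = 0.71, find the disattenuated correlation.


r_corrected = rxy / sqrt(rxx * ryy)
= 0.59 / sqrt(0.64 * 0.71)
= 0.59 / sqrt(0.4544)
= 0.59 / 0.674092
r_corrected = 0.8753

0.8753


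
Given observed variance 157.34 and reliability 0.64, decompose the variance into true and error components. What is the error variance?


var_true = rxx * var_obs = 0.64 * 157.34 = 100.6976
var_error = var_obs - var_true
var_error = 157.34 - 100.6976
var_error = 56.6424

56.6424


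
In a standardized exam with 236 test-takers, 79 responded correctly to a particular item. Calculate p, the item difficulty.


Item difficulty p = number correct / total examinees
p = 79 / 236
p = 0.3347

0.3347


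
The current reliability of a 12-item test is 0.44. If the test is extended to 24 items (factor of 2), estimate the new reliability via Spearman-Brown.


r_new = (n * rxx) / (1 + (n-1) * rxx)
r_new = (2 * 0.44) / (1 + 1 * 0.44)
r_new = 0.88 / 1.44
r_new = 0.6111

0.6111


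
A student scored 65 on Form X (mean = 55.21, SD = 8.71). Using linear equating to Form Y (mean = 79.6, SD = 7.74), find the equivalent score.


slope = SD_Y / SD_X = 7.74 / 8.71 ~ 0.8886
intercept = mean_Y - slope * mean_X = 79.6 - (7.74 / 8.71) * 55.21 ~ 30.5385
Y = slope * X + intercept. To avoid rounding drift from the rounded slope/intercept, evaluate the equivalent form Y = mean_Y + SD_Y * (X - mean_X) / SD_X at full precision:
Y = 79.6 + 7.74 * (65 - 55.21) / 8.71
Y = 79.6 + 7.74 * 9.79 / 8.71
Y = 79.6 + 75.7746 / 8.71
Y = 79.6 + 8.6997
Y = 88.2997

88.2997


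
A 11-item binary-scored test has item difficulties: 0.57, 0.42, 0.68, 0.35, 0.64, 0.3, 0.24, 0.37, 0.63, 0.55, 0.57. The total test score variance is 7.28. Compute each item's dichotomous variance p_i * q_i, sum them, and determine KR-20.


For each item, compute p_i * q_i:
  Item 1: 0.57 * 0.43 = 0.2451
  Item 2: 0.42 * 0.58 = 0.2436
  Item 3: 0.68 * 0.32 = 0.2176
  Item 4: 0.35 * 0.65 = 0.2275
  Item 5: 0.64 * 0.36 = 0.2304
  Item 6: 0.3 * 0.7 = 0.21
  Item 7: 0.24 * 0.76 = 0.1824
  Item 8: 0.37 * 0.63 = 0.2331
  Item 9: 0.63 * 0.37 = 0.2331
  Item 10: 0.55 * 0.45 = 0.2475
  Item 11: 0.57 * 0.43 = 0.2451
Sum(p_i * q_i) = 0.2451 + 0.2436 + 0.2176 + 0.2275 + 0.2304 + 0.21 + 0.1824 + 0.2331 + 0.2331 + 0.2475 + 0.2451 = 2.5154
KR-20 = (k/(k-1)) * (1 - Sum(p_i*q_i) / Var_total)
= (11/10) * (1 - 2.5154/7.28)
= 1.1 * 0.6545
KR-20 = 0.7199

0.7199


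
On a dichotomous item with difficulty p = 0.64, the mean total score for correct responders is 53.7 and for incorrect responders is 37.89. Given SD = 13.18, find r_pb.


q = 1 - p = 0.36
rpb = ((M1 - M0) / SD) * sqrt(p * q)
rpb = ((53.7 - 37.89) / 13.18) * sqrt(0.64 * 0.36)
rpb = 0.5758

0.5758


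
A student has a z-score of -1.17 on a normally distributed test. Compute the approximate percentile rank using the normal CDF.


CDF(z) = 0.5 * (1 + erf(z/sqrt(2)))
erf(-0.8273) = -0.758
CDF = 0.121
Percentile rank = 0.121 * 100 = 12.1

12.1


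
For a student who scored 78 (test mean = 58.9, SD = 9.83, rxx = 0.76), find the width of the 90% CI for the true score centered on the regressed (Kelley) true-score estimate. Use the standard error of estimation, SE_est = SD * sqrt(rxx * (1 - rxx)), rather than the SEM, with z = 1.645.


True score estimate = 0.76*78 + 0.24*58.9 = 73.416
SE_est = SD * sqrt(rxx * (1 - rxx)) = 9.83 * sqrt(0.76 * 0.24) = 9.83 * sqrt(0.1824) = 4.198227
CI = T_est +/- z * SE_est, so width = 2 * z * SE_est = 2 * 1.645 * 4.198227
Width = 13.8122

13.8122


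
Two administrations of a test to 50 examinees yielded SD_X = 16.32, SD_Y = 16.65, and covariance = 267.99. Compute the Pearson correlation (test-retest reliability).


r = cov(X,Y) / (SD_X * SD_Y)
r = 267.99 / (16.32 * 16.65)
r = 267.99 / 271.728
r = 0.9862

0.9862


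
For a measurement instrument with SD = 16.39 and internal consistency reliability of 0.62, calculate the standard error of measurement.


SEM = SD * sqrt(1 - rxx)
SEM = 16.39 * sqrt(1 - 0.62)
SEM = 16.39 * sqrt(0.38) = 16.39 * 0.616441
SEM = 10.1035

10.1035


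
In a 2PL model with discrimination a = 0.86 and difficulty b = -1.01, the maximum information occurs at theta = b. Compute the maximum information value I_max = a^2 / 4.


For 2PL, max info at theta = b = -1.01
I_max = a^2 / 4 = 0.86^2 / 4
= 0.7396 / 4
I_max = 0.1849

0.1849


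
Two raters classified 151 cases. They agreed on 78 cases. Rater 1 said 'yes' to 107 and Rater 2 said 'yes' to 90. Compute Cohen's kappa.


P_o = 78/151 = 0.516556
P_e = (107*90 + 44*61) / 22801 = 0.540064
kappa = (P_o - P_e) / (1 - P_e)
kappa = (0.516556 - 0.540064) / (1 - 0.540064)
kappa = -0.0511

-0.0511


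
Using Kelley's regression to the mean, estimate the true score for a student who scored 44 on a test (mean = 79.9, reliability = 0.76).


T_est = rxx * X + (1 - rxx) * mean
T_est = 0.76 * 44 + 0.24 * 79.9
T_est = 33.44 + 19.176
T_est = 52.616

52.616


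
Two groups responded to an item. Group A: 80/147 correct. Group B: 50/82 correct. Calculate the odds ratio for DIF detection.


Odds_A = 80/67 = 1.194
Odds_B = 50/32 = 1.5625
OR = Odds_A / Odds_B = 1.194 / 1.5625
Exactly, OR = (80 * 32) / (67 * 50) = 2560 / 3350
OR = 0.7642

0.7642


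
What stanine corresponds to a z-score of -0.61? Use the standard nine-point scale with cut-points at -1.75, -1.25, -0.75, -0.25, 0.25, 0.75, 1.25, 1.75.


Stanine boundaries: [-1.75, -1.25, -0.75, -0.25, 0.25, 0.75, 1.25, 1.75]
z = -0.61
Check each boundary:
  z >= -1.75 -> could be stanine 2
  z >= -1.25 -> could be stanine 3
  z >= -0.75 -> could be stanine 4
  z < -0.25
  z < 0.25
  z < 0.75
  z < 1.25
  z < 1.75
Highest qualifying boundary gives stanine = 4

4


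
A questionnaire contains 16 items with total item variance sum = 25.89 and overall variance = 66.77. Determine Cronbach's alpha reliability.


alpha = (k/(k-1)) * (1 - sum(si^2)/s_total^2)
= (16/15) * (1 - 25.89/66.77)
alpha = 0.6531

0.6531


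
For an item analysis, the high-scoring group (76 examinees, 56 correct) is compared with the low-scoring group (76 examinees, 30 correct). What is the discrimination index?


p_upper = 56/76 = 0.7368
p_lower = 30/76 = 0.3947
D = 0.7368 - 0.3947 = 0.3421

0.3421


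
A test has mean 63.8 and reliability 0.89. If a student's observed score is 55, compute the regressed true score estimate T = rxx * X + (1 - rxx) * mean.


T_est = rxx * X + (1 - rxx) * mean
T_est = 0.89 * 55 + 0.11 * 63.8
T_est = 48.95 + 7.018
T_est = 55.968

55.968


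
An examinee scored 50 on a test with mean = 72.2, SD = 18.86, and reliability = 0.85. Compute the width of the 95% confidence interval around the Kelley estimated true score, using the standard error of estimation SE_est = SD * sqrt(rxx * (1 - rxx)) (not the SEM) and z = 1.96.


True score estimate = 0.85*50 + 0.15*72.2 = 53.33
SE_est = SD * sqrt(rxx * (1 - rxx)) = 18.86 * sqrt(0.85 * 0.15) = 18.86 * sqrt(0.1275) = 6.734367
CI = T_est +/- z * SE_est, so width = 2 * z * SE_est = 2 * 1.96 * 6.734367
Width = 26.3987

26.3987


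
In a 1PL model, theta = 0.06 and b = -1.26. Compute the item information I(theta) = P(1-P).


P = 1/(1+exp(-(0.06--1.26))) = 0.7892
I = P*(1-P) = 0.7892 * 0.2108
I = 0.1664

0.1664


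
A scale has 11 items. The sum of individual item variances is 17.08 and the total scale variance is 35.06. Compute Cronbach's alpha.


alpha = (k/(k-1)) * (1 - sum(si^2)/s_total^2)
= (11/10) * (1 - 17.08/35.06)
alpha = 0.5641

0.5641


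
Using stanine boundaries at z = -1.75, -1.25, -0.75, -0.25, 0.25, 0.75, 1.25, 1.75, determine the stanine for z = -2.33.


Stanine boundaries: [-1.75, -1.25, -0.75, -0.25, 0.25, 0.75, 1.25, 1.75]
z = -2.33
Check each boundary:
  z < -1.75
  z < -1.25
  z < -0.75
  z < -0.25
  z < 0.25
  z < 0.75
  z < 1.25
  z < 1.75
Highest qualifying boundary gives stanine = 1

1


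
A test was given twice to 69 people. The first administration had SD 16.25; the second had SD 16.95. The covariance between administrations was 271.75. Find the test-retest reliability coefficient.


r = cov(X,Y) / (SD_X * SD_Y)
r = 271.75 / (16.25 * 16.95)
r = 271.75 / 275.4375
r = 0.9866

0.9866


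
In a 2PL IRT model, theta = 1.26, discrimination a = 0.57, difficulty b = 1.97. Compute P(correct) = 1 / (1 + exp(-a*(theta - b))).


a*(theta - b) = 0.57 * (1.26 - 1.97) = -0.4047
exp(--0.4047) = 1.4989
P = 1 / (1 + 1.4989)
P = 0.4002

0.4002


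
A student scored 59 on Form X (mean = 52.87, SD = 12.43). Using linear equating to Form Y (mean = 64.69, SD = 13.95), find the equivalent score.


slope = SD_Y / SD_X = 13.95 / 12.43 ~ 1.1223
intercept = mean_Y - slope * mean_X = 64.69 - (13.95 / 12.43) * 52.87 ~ 5.3548
Y = slope * X + intercept. To avoid rounding drift from the rounded slope/intercept, evaluate the equivalent form Y = mean_Y + SD_Y * (X - mean_X) / SD_X at full precision:
Y = 64.69 + 13.95 * (59 - 52.87) / 12.43
Y = 64.69 + 13.95 * 6.13 / 12.43
Y = 64.69 + 85.5135 / 12.43
Y = 64.69 + 6.8796
Y = 71.5696

71.5696


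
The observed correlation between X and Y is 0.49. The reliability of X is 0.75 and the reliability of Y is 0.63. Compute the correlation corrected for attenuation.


r_corrected = rxy / sqrt(rxx * ryy)
= 0.49 / sqrt(0.75 * 0.63)
= 0.49 / sqrt(0.4725)
= 0.49 / 0.687386
r_corrected = 0.7128

0.7128


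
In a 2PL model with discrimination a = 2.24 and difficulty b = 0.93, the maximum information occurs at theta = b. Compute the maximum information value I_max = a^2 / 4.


For 2PL, max info at theta = b = 0.93
I_max = a^2 / 4 = 2.24^2 / 4
= 5.0176 / 4
I_max = 1.2544

1.2544


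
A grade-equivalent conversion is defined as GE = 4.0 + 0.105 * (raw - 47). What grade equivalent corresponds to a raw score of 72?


raw - median = 72 - 47 = 25
slope * diff = 0.105 * 25 = 2.625
GE = 4.0 + 2.625
GE = 6.625

6.625


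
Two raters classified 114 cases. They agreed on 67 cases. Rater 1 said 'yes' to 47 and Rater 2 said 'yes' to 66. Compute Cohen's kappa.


P_o = 67/114 = 0.587719
P_e = (47*66 + 67*48) / 12996 = 0.48615
kappa = (P_o - P_e) / (1 - P_e)
kappa = (0.587719 - 0.48615) / (1 - 0.48615)
kappa = 0.1977

0.1977


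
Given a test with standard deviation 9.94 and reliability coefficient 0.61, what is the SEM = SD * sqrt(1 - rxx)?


SEM = SD * sqrt(1 - rxx)
SEM = 9.94 * sqrt(1 - 0.61)
SEM = 9.94 * sqrt(0.39) = 9.94 * 0.6245
SEM = 6.2075

6.2075


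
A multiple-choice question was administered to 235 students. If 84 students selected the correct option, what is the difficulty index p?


Item difficulty p = number correct / total examinees
p = 84 / 235
p = 0.3574

0.3574


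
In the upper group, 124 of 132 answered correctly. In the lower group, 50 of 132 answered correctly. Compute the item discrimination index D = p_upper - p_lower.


p_upper = 124/132 = 0.9394
p_lower = 50/132 = 0.3788
D = 0.9394 - 0.3788 = 0.5606

0.5606


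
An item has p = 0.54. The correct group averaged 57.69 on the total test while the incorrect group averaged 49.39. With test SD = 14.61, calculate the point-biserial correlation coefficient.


q = 1 - p = 0.46
rpb = ((M1 - M0) / SD) * sqrt(p * q)
rpb = ((57.69 - 49.39) / 14.61) * sqrt(0.54 * 0.46)
rpb = 0.2831

0.2831


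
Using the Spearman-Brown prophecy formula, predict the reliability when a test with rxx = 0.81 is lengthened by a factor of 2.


r_new = (n * rxx) / (1 + (n-1) * rxx)
r_new = (2 * 0.81) / (1 + 1 * 0.81)
r_new = 1.62 / 1.81
r_new = 0.895

0.895


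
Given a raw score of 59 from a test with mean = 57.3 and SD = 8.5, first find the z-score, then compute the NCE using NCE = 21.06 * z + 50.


z = (X - mean) / SD = (59 - 57.3) / 8.5
z = 1.7 / 8.5
z = 0.2
NCE = NCE = 21.06z + 50
Carry z at full precision (z = 1.7 / 8.5) into the conversion:
NCE = 21.06 * (1.7 / 8.5) + 50 = 35.802 / 8.5 + 50
NCE = 4.212 + 50
NCE = 54.212

54.212


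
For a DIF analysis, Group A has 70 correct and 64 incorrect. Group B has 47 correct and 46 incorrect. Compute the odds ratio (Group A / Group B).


Odds_A = 70/64 = 1.0938
Odds_B = 47/46 = 1.0217
OR = Odds_A / Odds_B = 1.0938 / 1.0217
Exactly, OR = (70 * 46) / (64 * 47) = 3220 / 3008
OR = 1.0705

1.0705


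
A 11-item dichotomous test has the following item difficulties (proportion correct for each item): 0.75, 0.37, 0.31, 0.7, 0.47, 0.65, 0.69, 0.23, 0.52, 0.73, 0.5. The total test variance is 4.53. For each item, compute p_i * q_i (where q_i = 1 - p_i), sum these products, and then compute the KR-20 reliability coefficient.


For each item, compute p_i * q_i:
  Item 1: 0.75 * 0.25 = 0.1875
  Item 2: 0.37 * 0.63 = 0.2331
  Item 3: 0.31 * 0.69 = 0.2139
  Item 4: 0.7 * 0.3 = 0.21
  Item 5: 0.47 * 0.53 = 0.2491
  Item 6: 0.65 * 0.35 = 0.2275
  Item 7: 0.69 * 0.31 = 0.2139
  Item 8: 0.23 * 0.77 = 0.1771
  Item 9: 0.52 * 0.48 = 0.2496
  Item 10: 0.73 * 0.27 = 0.1971
  Item 11: 0.5 * 0.5 = 0.25
Sum(p_i * q_i) = 0.1875 + 0.2331 + 0.2139 + 0.21 + 0.2491 + 0.2275 + 0.2139 + 0.1771 + 0.2496 + 0.1971 + 0.25 = 2.4088
KR-20 = (k/(k-1)) * (1 - Sum(p_i*q_i) / Var_total)
= (11/10) * (1 - 2.4088/4.53)
= 1.1 * 0.4683
KR-20 = 0.5151

0.5151


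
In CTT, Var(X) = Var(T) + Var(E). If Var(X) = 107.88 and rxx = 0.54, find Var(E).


var_true = rxx * var_obs = 0.54 * 107.88 = 58.2552
var_error = var_obs - var_true
var_error = 107.88 - 58.2552
var_error = 49.6248

49.6248


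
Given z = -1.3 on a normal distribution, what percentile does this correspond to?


CDF(z) = 0.5 * (1 + erf(z/sqrt(2)))
erf(-0.9192) = -0.8064
CDF = 0.0968
Percentile rank = 0.0968 * 100 = 9.68

9.68


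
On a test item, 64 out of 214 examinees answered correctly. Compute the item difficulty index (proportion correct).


Item difficulty p = number correct / total examinees
p = 64 / 214
p = 0.2991

0.2991


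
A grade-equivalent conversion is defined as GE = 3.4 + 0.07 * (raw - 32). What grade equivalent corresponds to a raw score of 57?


raw - median = 57 - 32 = 25
slope * diff = 0.07 * 25 = 1.75
GE = 3.4 + 1.75
GE = 5.15

5.15


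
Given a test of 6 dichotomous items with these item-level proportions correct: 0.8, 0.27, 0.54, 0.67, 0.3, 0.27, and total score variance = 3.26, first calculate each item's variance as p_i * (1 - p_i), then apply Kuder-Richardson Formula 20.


For each item, compute p_i * q_i:
  Item 1: 0.8 * 0.2 = 0.16
  Item 2: 0.27 * 0.73 = 0.1971
  Item 3: 0.54 * 0.46 = 0.2484
  Item 4: 0.67 * 0.33 = 0.2211
  Item 5: 0.3 * 0.7 = 0.21
  Item 6: 0.27 * 0.73 = 0.1971
Sum(p_i * q_i) = 0.16 + 0.1971 + 0.2484 + 0.2211 + 0.21 + 0.1971 = 1.2337
KR-20 = (k/(k-1)) * (1 - Sum(p_i*q_i) / Var_total)
= (6/5) * (1 - 1.2337/3.26)
= 1.2 * 0.6216
KR-20 = 0.7459

0.7459


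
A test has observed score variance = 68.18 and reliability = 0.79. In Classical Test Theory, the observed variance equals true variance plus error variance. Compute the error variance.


var_true = rxx * var_obs = 0.79 * 68.18 = 53.8622
var_error = var_obs - var_true
var_error = 68.18 - 53.8622
var_error = 14.3178

14.3178


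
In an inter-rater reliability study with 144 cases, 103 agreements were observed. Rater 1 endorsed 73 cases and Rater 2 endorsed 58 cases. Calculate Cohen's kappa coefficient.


P_o = 103/144 = 0.715278
P_e = (73*58 + 71*86) / 20736 = 0.49865
kappa = (P_o - P_e) / (1 - P_e)
kappa = (0.715278 - 0.49865) / (1 - 0.49865)
kappa = 0.4321

0.4321


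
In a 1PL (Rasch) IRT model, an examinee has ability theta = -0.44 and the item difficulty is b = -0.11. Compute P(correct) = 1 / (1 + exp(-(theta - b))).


theta - b = -0.44 - -0.11 = -0.33
exp(-(theta - b)) = exp(0.33) = 1.391
P = 1 / (1 + 1.391)
P = 0.4182

0.4182


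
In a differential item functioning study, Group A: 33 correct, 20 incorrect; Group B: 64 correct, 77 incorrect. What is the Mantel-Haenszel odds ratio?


Odds_A = 33/20 = 1.65
Odds_B = 64/77 = 0.8312
OR = Odds_A / Odds_B = 1.65 / 0.8312
Exactly, OR = (33 * 77) / (20 * 64) = 2541 / 1280
OR = 1.9852

1.9852


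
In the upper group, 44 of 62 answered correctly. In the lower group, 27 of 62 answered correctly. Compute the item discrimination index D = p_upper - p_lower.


p_upper = 44/62 = 0.7097
p_lower = 27/62 = 0.4355
D = 0.7097 - 0.4355 = 0.2742

0.2742


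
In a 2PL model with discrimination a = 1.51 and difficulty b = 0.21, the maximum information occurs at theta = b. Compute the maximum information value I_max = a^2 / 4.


For 2PL, max info at theta = b = 0.21
I_max = a^2 / 4 = 1.51^2 / 4
= 2.2801 / 4
I_max = 0.57

0.57


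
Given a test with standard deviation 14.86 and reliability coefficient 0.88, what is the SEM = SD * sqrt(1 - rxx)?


SEM = SD * sqrt(1 - rxx)
SEM = 14.86 * sqrt(1 - 0.88)
SEM = 14.86 * sqrt(0.12) = 14.86 * 0.34641
SEM = 5.1477

5.1477


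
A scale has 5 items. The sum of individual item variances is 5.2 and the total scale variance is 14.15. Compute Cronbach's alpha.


alpha = (k/(k-1)) * (1 - sum(si^2)/s_total^2)
= (5/4) * (1 - 5.2/14.15)
alpha = 0.7906

0.7906


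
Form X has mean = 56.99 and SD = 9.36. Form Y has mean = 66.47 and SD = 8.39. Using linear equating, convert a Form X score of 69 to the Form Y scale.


slope = SD_Y / SD_X = 8.39 / 9.36 ~ 0.8964
intercept = mean_Y - slope * mean_X = 66.47 - (8.39 / 9.36) * 56.99 ~ 15.386
Y = slope * X + intercept. To avoid rounding drift from the rounded slope/intercept, evaluate the equivalent form Y = mean_Y + SD_Y * (X - mean_X) / SD_X at full precision:
Y = 66.47 + 8.39 * (69 - 56.99) / 9.36
Y = 66.47 + 8.39 * 12.01 / 9.36
Y = 66.47 + 100.7639 / 9.36
Y = 66.47 + 10.7654
Y = 77.2354

77.2354


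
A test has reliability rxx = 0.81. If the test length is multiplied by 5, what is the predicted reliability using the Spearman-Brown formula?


r_new = (n * rxx) / (1 + (n-1) * rxx)
r_new = (5 * 0.81) / (1 + 4 * 0.81)
r_new = 4.05 / 4.24
r_new = 0.9552

0.9552


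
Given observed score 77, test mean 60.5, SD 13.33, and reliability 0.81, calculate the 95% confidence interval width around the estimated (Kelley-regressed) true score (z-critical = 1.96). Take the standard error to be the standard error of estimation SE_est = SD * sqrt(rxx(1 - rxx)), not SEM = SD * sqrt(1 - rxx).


True score estimate = 0.81*77 + 0.19*60.5 = 73.865
SE_est = SD * sqrt(rxx * (1 - rxx)) = 13.33 * sqrt(0.81 * 0.19) = 13.33 * sqrt(0.1539) = 5.229371
CI = T_est +/- z * SE_est, so width = 2 * z * SE_est = 2 * 1.96 * 5.229371
Width = 20.4991

20.4991


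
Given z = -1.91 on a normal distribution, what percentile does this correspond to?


CDF(z) = 0.5 * (1 + erf(z/sqrt(2)))
erf(-1.3506) = -0.9439
CDF = 0.0281
Percentile rank = 0.0281 * 100 = 2.81

2.81


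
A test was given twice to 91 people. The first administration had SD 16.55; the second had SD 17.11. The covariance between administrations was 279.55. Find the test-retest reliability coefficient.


r = cov(X,Y) / (SD_X * SD_Y)
r = 279.55 / (16.55 * 17.11)
r = 279.55 / 283.1705
r = 0.9872

0.9872


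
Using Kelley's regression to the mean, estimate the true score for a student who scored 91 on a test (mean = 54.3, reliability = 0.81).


T_est = rxx * X + (1 - rxx) * mean
T_est = 0.81 * 91 + 0.19 * 54.3
T_est = 73.71 + 10.317
T_est = 84.027

84.027


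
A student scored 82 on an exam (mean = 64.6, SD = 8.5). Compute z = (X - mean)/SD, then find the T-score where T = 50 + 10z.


z = (X - mean) / SD = (82 - 64.6) / 8.5
z = 17.4 / 8.5
z = 2.0471
T-score = T = 50 + 10z
Carry z at full precision (z = 17.4 / 8.5) into the conversion:
T-score = 50 + 10 * (17.4 / 8.5) = 50 + 174 / 8.5
T-score = 50 + 20.4706
T-score = 70.4706

70.4706


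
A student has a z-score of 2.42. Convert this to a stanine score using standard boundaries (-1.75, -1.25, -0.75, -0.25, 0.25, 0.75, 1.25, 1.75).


Stanine boundaries: [-1.75, -1.25, -0.75, -0.25, 0.25, 0.75, 1.25, 1.75]
z = 2.42
Check each boundary:
  z >= -1.75 -> could be stanine 2
  z >= -1.25 -> could be stanine 3
  z >= -0.75 -> could be stanine 4
  z >= -0.25 -> could be stanine 5
  z >= 0.25 -> could be stanine 6
  z >= 0.75 -> could be stanine 7
  z >= 1.25 -> could be stanine 8
  z >= 1.75 -> could be stanine 9
Highest qualifying boundary gives stanine = 9

9


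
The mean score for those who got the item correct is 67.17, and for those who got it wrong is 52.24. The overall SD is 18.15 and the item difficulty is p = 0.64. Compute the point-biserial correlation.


q = 1 - p = 0.36
rpb = ((M1 - M0) / SD) * sqrt(p * q)
rpb = ((67.17 - 52.24) / 18.15) * sqrt(0.64 * 0.36)
rpb = 0.3948

0.3948


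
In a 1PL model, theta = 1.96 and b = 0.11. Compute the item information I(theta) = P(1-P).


P = 1/(1+exp(-(1.96-0.11))) = 0.8641
I = P*(1-P) = 0.8641 * 0.1359
I = 0.1174

0.1174


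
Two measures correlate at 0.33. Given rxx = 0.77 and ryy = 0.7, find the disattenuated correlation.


r_corrected = rxy / sqrt(rxx * ryy)
= 0.33 / sqrt(0.77 * 0.7)
= 0.33 / sqrt(0.539)
= 0.33 / 0.734166
r_corrected = 0.4495

0.4495


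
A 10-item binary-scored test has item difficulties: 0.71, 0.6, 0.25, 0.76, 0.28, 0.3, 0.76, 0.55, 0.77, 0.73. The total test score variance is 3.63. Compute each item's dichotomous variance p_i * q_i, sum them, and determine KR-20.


For each item, compute p_i * q_i:
  Item 1: 0.71 * 0.29 = 0.2059
  Item 2: 0.6 * 0.4 = 0.24
  Item 3: 0.25 * 0.75 = 0.1875
  Item 4: 0.76 * 0.24 = 0.1824
  Item 5: 0.28 * 0.72 = 0.2016
  Item 6: 0.3 * 0.7 = 0.21
  Item 7: 0.76 * 0.24 = 0.1824
  Item 8: 0.55 * 0.45 = 0.2475
  Item 9: 0.77 * 0.23 = 0.1771
  Item 10: 0.73 * 0.27 = 0.1971
Sum(p_i * q_i) = 0.2059 + 0.24 + 0.1875 + 0.1824 + 0.2016 + 0.21 + 0.1824 + 0.2475 + 0.1771 + 0.1971 = 2.0315
KR-20 = (k/(k-1)) * (1 - Sum(p_i*q_i) / Var_total)
= (10/9) * (1 - 2.0315/3.63)
= 1.1111 * 0.4404
KR-20 = 0.4893

0.4893


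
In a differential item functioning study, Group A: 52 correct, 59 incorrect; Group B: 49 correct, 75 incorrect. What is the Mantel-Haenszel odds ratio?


Odds_A = 52/59 = 0.8814
Odds_B = 49/75 = 0.6533
OR = Odds_A / Odds_B = 0.8814 / 0.6533
Exactly, OR = (52 * 75) / (59 * 49) = 3900 / 2891
OR = 1.349

1.349


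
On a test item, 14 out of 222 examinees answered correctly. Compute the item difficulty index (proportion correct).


Item difficulty p = number correct / total examinees
p = 14 / 222
p = 0.0631

0.0631


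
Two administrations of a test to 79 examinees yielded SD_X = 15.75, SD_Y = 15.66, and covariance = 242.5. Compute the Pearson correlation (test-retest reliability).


r = cov(X,Y) / (SD_X * SD_Y)
r = 242.5 / (15.75 * 15.66)
r = 242.5 / 246.645
r = 0.9832

0.9832


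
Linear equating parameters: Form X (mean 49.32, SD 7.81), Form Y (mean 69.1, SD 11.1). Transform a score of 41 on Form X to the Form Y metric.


slope = SD_Y / SD_X = 11.1 / 7.81 ~ 1.4213
intercept = mean_Y - slope * mean_X = 69.1 - (11.1 / 7.81) * 49.32 ~ -0.9963
Y = slope * X + intercept. To avoid rounding drift from the rounded slope/intercept, evaluate the equivalent form Y = mean_Y + SD_Y * (X - mean_X) / SD_X at full precision:
Y = 69.1 + 11.1 * (41 - 49.32) / 7.81
Y = 69.1 - 11.1 * 8.32 / 7.81
Y = 69.1 - 92.352 / 7.81
Y = 69.1 - 11.8248
Y = 57.2752

57.2752


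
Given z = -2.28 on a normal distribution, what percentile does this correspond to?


CDF(z) = 0.5 * (1 + erf(z/sqrt(2)))
erf(-1.6122) = -0.9774
CDF = 0.0113
Percentile rank = 0.0113 * 100 = 1.13

1.13


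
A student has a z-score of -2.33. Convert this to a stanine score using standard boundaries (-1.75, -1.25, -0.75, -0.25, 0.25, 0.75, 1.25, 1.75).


Stanine boundaries: [-1.75, -1.25, -0.75, -0.25, 0.25, 0.75, 1.25, 1.75]
z = -2.33
Check each boundary:
  z < -1.75
  z < -1.25
  z < -0.75
  z < -0.25
  z < 0.25
  z < 0.75
  z < 1.25
  z < 1.75
Highest qualifying boundary gives stanine = 1

1


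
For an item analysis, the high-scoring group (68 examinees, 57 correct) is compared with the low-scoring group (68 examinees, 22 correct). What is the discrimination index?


p_upper = 57/68 = 0.8382
p_lower = 22/68 = 0.3235
D = 0.8382 - 0.3235 = 0.5147

0.5147


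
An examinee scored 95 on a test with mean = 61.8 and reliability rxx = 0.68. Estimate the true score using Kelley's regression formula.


T_est = rxx * X + (1 - rxx) * mean
T_est = 0.68 * 95 + 0.32 * 61.8
T_est = 64.6 + 19.776
T_est = 84.376

84.376


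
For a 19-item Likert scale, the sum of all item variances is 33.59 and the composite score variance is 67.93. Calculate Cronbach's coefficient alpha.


alpha = (k/(k-1)) * (1 - sum(si^2)/s_total^2)
= (19/18) * (1 - 33.59/67.93)
alpha = 0.5336

0.5336


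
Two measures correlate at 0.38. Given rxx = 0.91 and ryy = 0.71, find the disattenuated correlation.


r_corrected = rxy / sqrt(rxx * ryy)
= 0.38 / sqrt(0.91 * 0.71)
= 0.38 / sqrt(0.6461)
= 0.38 / 0.803803
r_corrected = 0.4728

0.4728


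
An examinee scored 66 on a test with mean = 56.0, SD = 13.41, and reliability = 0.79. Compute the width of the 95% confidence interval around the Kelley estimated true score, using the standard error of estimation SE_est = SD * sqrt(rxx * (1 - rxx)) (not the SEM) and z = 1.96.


True score estimate = 0.79*66 + 0.21*56.0 = 63.9
SE_est = SD * sqrt(rxx * (1 - rxx)) = 13.41 * sqrt(0.79 * 0.21) = 13.41 * sqrt(0.1659) = 5.462003
CI = T_est +/- z * SE_est, so width = 2 * z * SE_est = 2 * 1.96 * 5.462003
Width = 21.4111

21.4111


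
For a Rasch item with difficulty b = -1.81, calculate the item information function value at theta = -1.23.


P = 1/(1+exp(-(-1.23--1.81))) = 0.6411
I = P*(1-P) = 0.6411 * 0.3589
I = 0.2301

0.2301


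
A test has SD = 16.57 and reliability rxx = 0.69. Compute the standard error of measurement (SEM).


SEM = SD * sqrt(1 - rxx)
SEM = 16.57 * sqrt(1 - 0.69)
SEM = 16.57 * sqrt(0.31) = 16.57 * 0.556776
SEM = 9.2258

9.2258


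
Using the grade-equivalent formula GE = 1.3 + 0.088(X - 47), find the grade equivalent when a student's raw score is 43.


raw - median = 43 - 47 = -4
slope * diff = 0.088 * -4 = -0.352
GE = 1.3 + -0.352
GE = 0.948

0.948


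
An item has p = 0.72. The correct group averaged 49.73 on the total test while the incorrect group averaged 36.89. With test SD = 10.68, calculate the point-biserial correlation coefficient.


q = 1 - p = 0.28
rpb = ((M1 - M0) / SD) * sqrt(p * q)
rpb = ((49.73 - 36.89) / 10.68) * sqrt(0.72 * 0.28)
rpb = 0.5398

0.5398


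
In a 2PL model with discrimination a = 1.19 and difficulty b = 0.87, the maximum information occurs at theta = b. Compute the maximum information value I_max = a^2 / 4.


For 2PL, max info at theta = b = 0.87
I_max = a^2 / 4 = 1.19^2 / 4
= 1.4161 / 4
I_max = 0.354

0.354


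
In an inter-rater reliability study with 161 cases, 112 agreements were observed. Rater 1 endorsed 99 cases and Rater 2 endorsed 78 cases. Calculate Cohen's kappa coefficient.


P_o = 112/161 = 0.695652
P_e = (99*78 + 62*83) / 25921 = 0.496431
kappa = (P_o - P_e) / (1 - P_e)
kappa = (0.695652 - 0.496431) / (1 - 0.496431)
kappa = 0.3956

0.3956


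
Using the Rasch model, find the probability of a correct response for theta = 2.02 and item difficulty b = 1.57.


theta - b = 2.02 - 1.57 = 0.45
exp(-(theta - b)) = exp(-0.45) = 0.6376
P = 1 / (1 + 0.6376)
P = 0.6106

0.6106


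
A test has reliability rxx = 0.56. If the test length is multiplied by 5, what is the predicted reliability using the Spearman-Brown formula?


r_new = (n * rxx) / (1 + (n-1) * rxx)
r_new = (5 * 0.56) / (1 + 4 * 0.56)
r_new = 2.8 / 3.24
r_new = 0.8642

0.8642


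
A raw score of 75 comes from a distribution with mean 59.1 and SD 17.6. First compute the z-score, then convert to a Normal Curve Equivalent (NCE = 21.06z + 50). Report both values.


z = (X - mean) / SD = (75 - 59.1) / 17.6
z = 15.9 / 17.6
z = 0.9034
NCE = NCE = 21.06z + 50
Carry z at full precision (z = 15.9 / 17.6) into the conversion:
NCE = 21.06 * (15.9 / 17.6) + 50 = 334.854 / 17.6 + 50
NCE = 19.0258 + 50
NCE = 69.0258

69.0258


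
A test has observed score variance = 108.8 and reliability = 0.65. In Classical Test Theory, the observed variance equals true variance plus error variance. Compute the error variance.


var_true = rxx * var_obs = 0.65 * 108.8 = 70.72
var_error = var_obs - var_true
var_error = 108.8 - 70.72
var_error = 38.08

38.08


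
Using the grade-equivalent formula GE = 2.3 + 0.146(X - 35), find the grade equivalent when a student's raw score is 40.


raw - median = 40 - 35 = 5
slope * diff = 0.146 * 5 = 0.73
GE = 2.3 + 0.73
GE = 3.03

3.03


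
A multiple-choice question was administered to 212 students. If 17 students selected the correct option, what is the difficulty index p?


Item difficulty p = number correct / total examinees
p = 17 / 212
p = 0.0802

0.0802


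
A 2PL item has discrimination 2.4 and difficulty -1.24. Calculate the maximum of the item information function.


For 2PL, max info at theta = b = -1.24
I_max = a^2 / 4 = 2.4^2 / 4
= 5.76 / 4
I_max = 1.44

1.44


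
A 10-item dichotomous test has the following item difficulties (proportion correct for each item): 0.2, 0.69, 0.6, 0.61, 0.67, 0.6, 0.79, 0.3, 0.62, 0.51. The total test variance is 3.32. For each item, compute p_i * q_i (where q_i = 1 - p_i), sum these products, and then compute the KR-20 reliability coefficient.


For each item, compute p_i * q_i:
  Item 1: 0.2 * 0.8 = 0.16
  Item 2: 0.69 * 0.31 = 0.2139
  Item 3: 0.6 * 0.4 = 0.24
  Item 4: 0.61 * 0.39 = 0.2379
  Item 5: 0.67 * 0.33 = 0.2211
  Item 6: 0.6 * 0.4 = 0.24
  Item 7: 0.79 * 0.21 = 0.1659
  Item 8: 0.3 * 0.7 = 0.21
  Item 9: 0.62 * 0.38 = 0.2356
  Item 10: 0.51 * 0.49 = 0.2499
Sum(p_i * q_i) = 0.16 + 0.2139 + 0.24 + 0.2379 + 0.2211 + 0.24 + 0.1659 + 0.21 + 0.2356 + 0.2499 = 2.1743
KR-20 = (k/(k-1)) * (1 - Sum(p_i*q_i) / Var_total)
= (10/9) * (1 - 2.1743/3.32)
= 1.1111 * 0.3451
KR-20 = 0.3834

0.3834


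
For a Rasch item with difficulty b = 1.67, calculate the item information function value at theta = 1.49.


P = 1/(1+exp(-(1.49-1.67))) = 0.4551
I = P*(1-P) = 0.4551 * 0.5449
I = 0.248

0.248


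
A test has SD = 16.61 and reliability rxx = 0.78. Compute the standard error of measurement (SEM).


SEM = SD * sqrt(1 - rxx)
SEM = 16.61 * sqrt(1 - 0.78)
SEM = 16.61 * sqrt(0.22) = 16.61 * 0.469042
SEM = 7.7908

7.7908


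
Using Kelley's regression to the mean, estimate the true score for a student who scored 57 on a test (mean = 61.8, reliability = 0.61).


T_est = rxx * X + (1 - rxx) * mean
T_est = 0.61 * 57 + 0.39 * 61.8
T_est = 34.77 + 24.102
T_est = 58.872

58.872


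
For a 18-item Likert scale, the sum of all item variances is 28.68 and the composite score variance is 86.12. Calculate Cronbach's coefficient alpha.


alpha = (k/(k-1)) * (1 - sum(si^2)/s_total^2)
= (18/17) * (1 - 28.68/86.12)
alpha = 0.7062

0.7062


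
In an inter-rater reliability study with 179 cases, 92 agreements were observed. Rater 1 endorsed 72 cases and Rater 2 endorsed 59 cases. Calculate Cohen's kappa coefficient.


P_o = 92/179 = 0.513966
P_e = (72*59 + 107*120) / 32041 = 0.533317
kappa = (P_o - P_e) / (1 - P_e)
kappa = (0.513966 - 0.533317) / (1 - 0.533317)
kappa = -0.0415

-0.0415


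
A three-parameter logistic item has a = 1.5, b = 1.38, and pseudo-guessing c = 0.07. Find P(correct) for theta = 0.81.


logit = 1.5*(0.81 - 1.38) = -0.855
P* = 1/(1 + exp(--0.855)) = 0.2984
P = 0.07 + (1 - 0.07) * 0.2984
P = 0.3475

0.3475


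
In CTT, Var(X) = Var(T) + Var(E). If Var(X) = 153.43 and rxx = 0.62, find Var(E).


var_true = rxx * var_obs = 0.62 * 153.43 = 95.1266
var_error = var_obs - var_true
var_error = 153.43 - 95.1266
var_error = 58.3034

58.3034


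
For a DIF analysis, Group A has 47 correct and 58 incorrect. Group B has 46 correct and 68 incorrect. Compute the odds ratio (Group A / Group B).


Odds_A = 47/58 = 0.8103
Odds_B = 46/68 = 0.6765
OR = Odds_A / Odds_B = 0.8103 / 0.6765
Exactly, OR = (47 * 68) / (58 * 46) = 3196 / 2668
OR = 1.1979

1.1979


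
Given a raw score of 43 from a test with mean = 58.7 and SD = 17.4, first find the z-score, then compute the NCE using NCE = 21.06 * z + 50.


z = (X - mean) / SD = (43 - 58.7) / 17.4
z = -15.7 / 17.4
z = -0.9023
NCE = NCE = 21.06z + 50
Carry z at full precision (z = -15.7 / 17.4) into the conversion:
NCE = 21.06 * (-15.7 / 17.4) + 50 = -330.642 / 17.4 + 50
NCE = -19.0024 + 50
NCE = 30.9976

30.9976


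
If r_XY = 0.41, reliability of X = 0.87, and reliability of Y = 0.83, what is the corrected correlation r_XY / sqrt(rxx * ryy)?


r_corrected = rxy / sqrt(rxx * ryy)
= 0.41 / sqrt(0.87 * 0.83)
= 0.41 / sqrt(0.7221)
= 0.41 / 0.849765
r_corrected = 0.4825

0.4825


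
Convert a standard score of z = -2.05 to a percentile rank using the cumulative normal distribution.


CDF(z) = 0.5 * (1 + erf(z/sqrt(2)))
erf(-1.4496) = -0.9596
CDF = 0.0202
Percentile rank = 0.0202 * 100 = 2.02

2.02


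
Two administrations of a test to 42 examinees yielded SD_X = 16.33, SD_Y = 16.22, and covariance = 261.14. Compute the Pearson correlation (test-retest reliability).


r = cov(X,Y) / (SD_X * SD_Y)
r = 261.14 / (16.33 * 16.22)
r = 261.14 / 264.8726
r = 0.9859

0.9859


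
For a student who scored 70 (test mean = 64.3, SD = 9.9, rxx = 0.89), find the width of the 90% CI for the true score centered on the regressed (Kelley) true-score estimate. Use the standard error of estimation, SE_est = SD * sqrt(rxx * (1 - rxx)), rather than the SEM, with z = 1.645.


True score estimate = 0.89*70 + 0.11*64.3 = 69.373
SE_est = SD * sqrt(rxx * (1 - rxx)) = 9.9 * sqrt(0.89 * 0.11) = 9.9 * sqrt(0.0979) = 3.097609
CI = T_est +/- z * SE_est, so width = 2 * z * SE_est = 2 * 1.645 * 3.097609
Width = 10.1911

10.1911


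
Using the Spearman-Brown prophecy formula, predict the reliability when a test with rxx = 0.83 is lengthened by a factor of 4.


r_new = (n * rxx) / (1 + (n-1) * rxx)
r_new = (4 * 0.83) / (1 + 3 * 0.83)
r_new = 3.32 / 3.49
r_new = 0.9513

0.9513


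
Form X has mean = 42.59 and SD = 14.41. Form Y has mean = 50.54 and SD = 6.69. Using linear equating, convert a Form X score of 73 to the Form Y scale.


slope = SD_Y / SD_X = 6.69 / 14.41 ~ 0.4643
intercept = mean_Y - slope * mean_X = 50.54 - (6.69 / 14.41) * 42.59 ~ 30.7671
Y = slope * X + intercept. To avoid rounding drift from the rounded slope/intercept, evaluate the equivalent form Y = mean_Y + SD_Y * (X - mean_X) / SD_X at full precision:
Y = 50.54 + 6.69 * (73 - 42.59) / 14.41
Y = 50.54 + 6.69 * 30.41 / 14.41
Y = 50.54 + 203.4429 / 14.41
Y = 50.54 + 14.1182
Y = 64.6582

64.6582


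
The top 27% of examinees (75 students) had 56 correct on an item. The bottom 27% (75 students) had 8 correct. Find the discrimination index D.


p_upper = 56/75 = 0.7467
p_lower = 8/75 = 0.1067
D = 0.7467 - 0.1067 = 0.64

0.64


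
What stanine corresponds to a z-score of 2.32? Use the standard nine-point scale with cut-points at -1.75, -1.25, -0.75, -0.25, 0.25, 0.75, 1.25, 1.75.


Stanine boundaries: [-1.75, -1.25, -0.75, -0.25, 0.25, 0.75, 1.25, 1.75]
z = 2.32
Check each boundary:
  z >= -1.75 -> could be stanine 2
  z >= -1.25 -> could be stanine 3
  z >= -0.75 -> could be stanine 4
  z >= -0.25 -> could be stanine 5
  z >= 0.25 -> could be stanine 6
  z >= 0.75 -> could be stanine 7
  z >= 1.25 -> could be stanine 8
  z >= 1.75 -> could be stanine 9
Highest qualifying boundary gives stanine = 9

9


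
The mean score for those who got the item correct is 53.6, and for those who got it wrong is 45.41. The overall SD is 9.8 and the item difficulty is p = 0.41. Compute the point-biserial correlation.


q = 1 - p = 0.59
rpb = ((M1 - M0) / SD) * sqrt(p * q)
rpb = ((53.6 - 45.41) / 9.8) * sqrt(0.41 * 0.59)
rpb = 0.411

0.411


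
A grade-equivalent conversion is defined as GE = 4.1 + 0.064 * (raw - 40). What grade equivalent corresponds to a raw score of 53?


raw - median = 53 - 40 = 13
slope * diff = 0.064 * 13 = 0.832
GE = 4.1 + 0.832
GE = 4.932

4.932


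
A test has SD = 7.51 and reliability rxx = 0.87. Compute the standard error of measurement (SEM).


SEM = SD * sqrt(1 - rxx)
SEM = 7.51 * sqrt(1 - 0.87)
SEM = 7.51 * sqrt(0.13) = 7.51 * 0.360555
SEM = 2.7078

2.7078


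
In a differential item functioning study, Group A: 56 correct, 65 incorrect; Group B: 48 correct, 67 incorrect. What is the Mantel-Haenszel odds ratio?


Odds_A = 56/65 = 0.8615
Odds_B = 48/67 = 0.7164
OR = Odds_A / Odds_B = 0.8615 / 0.7164
Exactly, OR = (56 * 67) / (65 * 48) = 3752 / 3120
OR = 1.2026

1.2026


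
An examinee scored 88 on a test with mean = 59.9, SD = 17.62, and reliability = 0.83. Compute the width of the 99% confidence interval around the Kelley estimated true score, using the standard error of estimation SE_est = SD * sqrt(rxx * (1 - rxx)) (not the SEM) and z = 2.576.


True score estimate = 0.83*88 + 0.17*59.9 = 83.223
SE_est = SD * sqrt(rxx * (1 - rxx)) = 17.62 * sqrt(0.83 * 0.17) = 17.62 * sqrt(0.1411) = 6.61865
CI = T_est +/- z * SE_est, so width = 2 * z * SE_est = 2 * 2.576 * 6.61865
Width = 34.0993

34.0993


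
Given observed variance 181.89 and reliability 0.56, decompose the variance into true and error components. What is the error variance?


var_true = rxx * var_obs = 0.56 * 181.89 = 101.8584
var_error = var_obs - var_true
var_error = 181.89 - 101.8584
var_error = 80.0316

80.0316


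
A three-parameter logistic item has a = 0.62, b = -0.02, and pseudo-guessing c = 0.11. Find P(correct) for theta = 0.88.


logit = 0.62*(0.88 - -0.02) = 0.558
P* = 1/(1 + exp(-0.558)) = 0.636
P = 0.11 + (1 - 0.11) * 0.636
P = 0.676

0.676


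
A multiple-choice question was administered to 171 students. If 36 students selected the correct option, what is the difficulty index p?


Item difficulty p = number correct / total examinees
p = 36 / 171
p = 0.2105

0.2105


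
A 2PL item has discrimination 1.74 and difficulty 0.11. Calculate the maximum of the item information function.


For 2PL, max info at theta = b = 0.11
I_max = a^2 / 4 = 1.74^2 / 4
= 3.0276 / 4
I_max = 0.7569

0.7569


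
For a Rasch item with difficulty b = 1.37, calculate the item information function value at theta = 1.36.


P = 1/(1+exp(-(1.36-1.37))) = 0.4975
I = P*(1-P) = 0.4975 * 0.5025
I = 0.25

0.25


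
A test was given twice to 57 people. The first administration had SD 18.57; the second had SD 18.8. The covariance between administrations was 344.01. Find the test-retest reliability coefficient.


r = cov(X,Y) / (SD_X * SD_Y)
r = 344.01 / (18.57 * 18.8)
r = 344.01 / 349.116
r = 0.9854

0.9854


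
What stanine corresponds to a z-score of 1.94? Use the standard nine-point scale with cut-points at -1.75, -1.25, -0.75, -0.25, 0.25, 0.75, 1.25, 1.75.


Stanine boundaries: [-1.75, -1.25, -0.75, -0.25, 0.25, 0.75, 1.25, 1.75]
z = 1.94
Check each boundary:
  z >= -1.75 -> could be stanine 2
  z >= -1.25 -> could be stanine 3
  z >= -0.75 -> could be stanine 4
  z >= -0.25 -> could be stanine 5
  z >= 0.25 -> could be stanine 6
  z >= 0.75 -> could be stanine 7
  z >= 1.25 -> could be stanine 8
  z >= 1.75 -> could be stanine 9
Highest qualifying boundary gives stanine = 9

9
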